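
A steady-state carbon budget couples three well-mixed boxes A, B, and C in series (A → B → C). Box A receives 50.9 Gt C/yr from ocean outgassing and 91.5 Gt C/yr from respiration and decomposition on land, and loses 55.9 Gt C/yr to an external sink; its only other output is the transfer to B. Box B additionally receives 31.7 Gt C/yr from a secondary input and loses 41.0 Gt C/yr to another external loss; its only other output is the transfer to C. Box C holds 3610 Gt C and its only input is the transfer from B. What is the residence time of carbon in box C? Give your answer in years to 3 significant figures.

46.8 yr

Box A: F(A→B) = (50.9 + 91.5) − 55.9 = 86.500 Gt C/yr.
Box B: F(B→C) = (86.500 + 31.7) − 41.0 = 77.200 Gt C/yr.
Box C throughput = its input = 77.200 Gt C/yr; τ = 3610 / 77.200 = 46.76 yr.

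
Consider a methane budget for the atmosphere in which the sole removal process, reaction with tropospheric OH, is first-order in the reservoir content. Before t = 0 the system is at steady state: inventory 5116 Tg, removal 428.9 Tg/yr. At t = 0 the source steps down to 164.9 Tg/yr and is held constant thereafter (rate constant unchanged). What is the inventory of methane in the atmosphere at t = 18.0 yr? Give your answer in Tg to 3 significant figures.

The sink rate constant is k = F₀/M₀ = 428.9/5116 = 0.08384 yr⁻¹.
Solving dM/dt = F₁ − kM with M(0) = M₀ gives M(t) = F₁/k + (M₀ − F₁/k)·e^(−kt).
F₁/k = 164.9/0.08384 = 1967.0 Tg; kt = 0.08384 × 18.0 = 1.509, e^(−kt) = 0.2211.
M(18.0) = 1967.0 + (5116 − 1967.0) × 0.2211 = 1967.0 + 696.3 = 2663.3 Tg.

2660 Tg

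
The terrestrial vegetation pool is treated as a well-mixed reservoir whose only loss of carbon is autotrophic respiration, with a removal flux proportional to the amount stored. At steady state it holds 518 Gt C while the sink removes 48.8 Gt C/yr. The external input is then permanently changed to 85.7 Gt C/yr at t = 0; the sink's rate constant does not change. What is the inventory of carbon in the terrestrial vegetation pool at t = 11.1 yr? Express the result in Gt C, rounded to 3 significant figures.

Residence time τ = M₀/F₀ = 10.61 yr. The eventual steady state is M_∞ = M₀·(F₁/F₀) = 518 × 85.7/48.8 = 909.68 Gt C.
The anomaly ΔM(t) = M(t) − M_∞ decays as ΔM₀·e^(−t/τ) with ΔM₀ = 518 − 909.68 = −391.7 Gt C.
At t = 11.1 yr, e^(−t/τ) = e^(−1.046) = 0.3514, so ΔM = −137.7 Gt C and M = 909.68 − 137.7 = 772.03 Gt C.

772 Gt C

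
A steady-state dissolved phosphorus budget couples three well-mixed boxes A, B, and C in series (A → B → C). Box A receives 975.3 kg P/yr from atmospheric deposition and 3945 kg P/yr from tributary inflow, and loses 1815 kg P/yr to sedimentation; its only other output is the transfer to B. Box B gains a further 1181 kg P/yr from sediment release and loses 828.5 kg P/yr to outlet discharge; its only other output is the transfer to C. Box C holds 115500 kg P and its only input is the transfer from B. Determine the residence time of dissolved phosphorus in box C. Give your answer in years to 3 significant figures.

33.4 yr

Box A: F(A→B) = (975.3 + 3945) − 1815 = 3105.3 kg P/yr.
Box B: F(B→C) = (3105.3 + 1181) − 828.5 = 3457.8 kg P/yr.
Box C throughput = its input = 3457.8 kg P/yr; τ = 115500 / 3457.8 = 33.40 yr.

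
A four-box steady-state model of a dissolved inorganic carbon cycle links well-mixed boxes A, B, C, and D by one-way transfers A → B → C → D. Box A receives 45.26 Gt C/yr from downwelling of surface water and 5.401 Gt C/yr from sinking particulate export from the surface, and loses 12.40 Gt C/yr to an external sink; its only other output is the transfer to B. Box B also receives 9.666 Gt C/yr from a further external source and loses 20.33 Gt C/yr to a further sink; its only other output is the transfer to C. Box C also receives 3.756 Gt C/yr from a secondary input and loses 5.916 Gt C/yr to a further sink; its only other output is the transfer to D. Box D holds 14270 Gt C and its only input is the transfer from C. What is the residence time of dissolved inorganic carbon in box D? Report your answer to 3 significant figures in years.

Box A: F(A→B) = (45.26 + 5.401) − 12.40 = 38.261 Gt C/yr.
Box B: F(B→C) = (38.261 + 9.666) − 20.33 = 27.597 Gt C/yr.
Box C: F(C→D) = (27.597 + 3.756) − 5.916 = 25.437 Gt C/yr.
Box D throughput = its input = 25.437 Gt C/yr; τ = 14270 / 25.437 = 561.0 yr.

561 yr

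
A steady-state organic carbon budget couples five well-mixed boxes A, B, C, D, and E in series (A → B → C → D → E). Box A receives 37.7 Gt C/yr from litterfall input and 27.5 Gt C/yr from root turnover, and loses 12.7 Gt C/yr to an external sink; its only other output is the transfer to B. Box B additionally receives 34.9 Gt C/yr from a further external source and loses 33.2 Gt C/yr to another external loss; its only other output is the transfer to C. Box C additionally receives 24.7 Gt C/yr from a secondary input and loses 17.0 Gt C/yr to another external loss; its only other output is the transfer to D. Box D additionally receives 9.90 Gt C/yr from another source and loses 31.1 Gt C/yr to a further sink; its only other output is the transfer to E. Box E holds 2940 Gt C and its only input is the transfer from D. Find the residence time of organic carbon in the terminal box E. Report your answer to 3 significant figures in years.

72.2 yr

Box A: F(A→B) = (37.7 + 27.5) − 12.7 = 52.500 Gt C/yr.
Box B: F(B→C) = (52.500 + 34.9) − 33.2 = 54.200 Gt C/yr.
Box C: F(C→D) = (54.200 + 24.7) − 17.0 = 61.900 Gt C/yr.
Box D: F(D→E) = (61.900 + 9.90) − 31.1 = 40.700 Gt C/yr.
Box E throughput = its input = 40.700 Gt C/yr; τ = 2940 / 40.700 = 72.24 yr.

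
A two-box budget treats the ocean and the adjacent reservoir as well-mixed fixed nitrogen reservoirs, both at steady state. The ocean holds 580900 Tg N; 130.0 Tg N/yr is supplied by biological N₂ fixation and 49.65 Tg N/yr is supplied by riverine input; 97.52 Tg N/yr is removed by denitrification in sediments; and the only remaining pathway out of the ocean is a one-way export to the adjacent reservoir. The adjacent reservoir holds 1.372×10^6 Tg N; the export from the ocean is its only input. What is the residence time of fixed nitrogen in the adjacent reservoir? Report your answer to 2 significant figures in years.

Balance the ocean: ΣF_in = 130.0 + 49.65 = 179.65 Tg N/yr.
Export to the adjacent reservoir = ΣF_in − (97.52) = 82.130 Tg N/yr.
At steady state the output of the adjacent reservoir equals its input, 82.130 Tg N/yr.
τ = M / F = 1.372×10^6 / 82.130 = 16710 yr.

17000 yr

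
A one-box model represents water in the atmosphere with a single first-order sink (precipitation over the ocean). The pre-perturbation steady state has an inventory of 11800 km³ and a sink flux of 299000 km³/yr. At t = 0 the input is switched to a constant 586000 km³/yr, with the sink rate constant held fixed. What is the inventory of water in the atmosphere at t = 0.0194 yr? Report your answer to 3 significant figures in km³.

16200 km³

τ = M₀/F₀ = 11800/299000 = 0.03946 yr; rate constant k = 1/τ.
New steady state M_∞ = F₁/k = F₁·τ = 586000 × 0.03946 = 23126 km³.
M(t) = M_∞ + (M₀ − M_∞)·e^(−t/τ); t/τ = 0.0194/0.03946 = 0.4916, so e^(−t/τ) = 0.6117.
M(t) = 23126 − 11330 × 0.6117 = 16198 km³.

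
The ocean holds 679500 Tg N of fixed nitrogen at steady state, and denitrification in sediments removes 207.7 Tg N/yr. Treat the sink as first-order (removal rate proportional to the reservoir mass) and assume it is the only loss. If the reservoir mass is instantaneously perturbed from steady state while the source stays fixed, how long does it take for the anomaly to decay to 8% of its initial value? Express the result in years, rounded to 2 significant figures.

8300 yr

For a linear reservoir the anomaly decays as exp(−t/τ) with τ = M/F = 679500/207.7 = 3272 yr.
exp(−t/τ) = 0.08 ⇒ t = −τ ln(0.08) = 3272 × 2.526 = 8263 yr.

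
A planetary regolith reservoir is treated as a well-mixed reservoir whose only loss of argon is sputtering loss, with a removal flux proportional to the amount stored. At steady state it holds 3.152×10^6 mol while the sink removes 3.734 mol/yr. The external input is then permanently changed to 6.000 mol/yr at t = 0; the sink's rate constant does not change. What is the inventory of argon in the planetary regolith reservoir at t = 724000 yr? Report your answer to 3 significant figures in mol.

4.25×10^6 mol

Residence time τ = M₀/F₀ = 844100 yr. The eventual steady state is M_∞ = M₀·(F₁/F₀) = 3.152×10^6 × 6.000/3.734 = 5.0648×10^6 mol.
The anomaly ΔM(t) = M(t) − M_∞ decays as ΔM₀·e^(−t/τ) with ΔM₀ = 3.152×10^6 − 5.0648×10^6 = −1.913×10^6 mol.
At t = 724000 yr, e^(−t/τ) = e^(−0.8577) = 0.4241, so ΔM = −811300 mol and M = 5.0648×10^6 − 811300 = 4.2535×10^6 mol.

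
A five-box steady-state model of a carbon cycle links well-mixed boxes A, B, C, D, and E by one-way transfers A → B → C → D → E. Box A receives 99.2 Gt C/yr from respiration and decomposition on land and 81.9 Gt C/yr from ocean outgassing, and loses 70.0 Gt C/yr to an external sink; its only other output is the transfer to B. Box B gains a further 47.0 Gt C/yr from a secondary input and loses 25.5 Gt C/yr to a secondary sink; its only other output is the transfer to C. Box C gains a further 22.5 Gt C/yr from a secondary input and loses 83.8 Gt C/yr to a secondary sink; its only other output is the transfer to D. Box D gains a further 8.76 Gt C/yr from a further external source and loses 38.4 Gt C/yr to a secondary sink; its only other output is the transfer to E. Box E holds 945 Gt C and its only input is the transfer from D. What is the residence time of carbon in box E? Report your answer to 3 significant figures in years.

22.7 yr

Box A: F(A→B) = (99.2 + 81.9) − 70.0 = 111.10 Gt C/yr.
Box B: F(B→C) = (111.10 + 47.0) − 25.5 = 132.60 Gt C/yr.
Box C: F(C→D) = (132.60 + 22.5) − 83.8 = 71.300 Gt C/yr.
Box D: F(D→E) = (71.300 + 8.76) − 38.4 = 41.660 Gt C/yr.
Box E throughput = its input = 41.660 Gt C/yr; τ = 945 / 41.660 = 22.68 yr.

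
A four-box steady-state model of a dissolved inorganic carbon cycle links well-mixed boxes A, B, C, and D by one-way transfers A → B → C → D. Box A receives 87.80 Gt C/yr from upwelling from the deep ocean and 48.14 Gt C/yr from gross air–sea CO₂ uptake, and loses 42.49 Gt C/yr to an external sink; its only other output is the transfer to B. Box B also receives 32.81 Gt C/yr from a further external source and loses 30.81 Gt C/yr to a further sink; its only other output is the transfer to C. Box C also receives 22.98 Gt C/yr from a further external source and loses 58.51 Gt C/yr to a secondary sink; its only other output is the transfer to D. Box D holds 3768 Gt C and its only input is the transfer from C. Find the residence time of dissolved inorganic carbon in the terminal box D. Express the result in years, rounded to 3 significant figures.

62.9 yr

Box A: F(A→B) = (87.80 + 48.14) − 42.49 = 93.450 Gt C/yr.
Box B: F(B→C) = (93.450 + 32.81) − 30.81 = 95.450 Gt C/yr.
Box C: F(C→D) = (95.450 + 22.98) − 58.51 = 59.920 Gt C/yr.
Box D throughput = its input = 59.920 Gt C/yr; τ = 3768 / 59.920 = 62.88 yr.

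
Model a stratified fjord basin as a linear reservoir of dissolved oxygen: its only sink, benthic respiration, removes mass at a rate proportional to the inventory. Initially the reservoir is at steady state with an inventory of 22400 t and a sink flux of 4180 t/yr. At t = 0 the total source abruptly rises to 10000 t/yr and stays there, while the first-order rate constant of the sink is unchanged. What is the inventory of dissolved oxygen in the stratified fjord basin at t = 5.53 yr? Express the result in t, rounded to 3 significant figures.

The sink rate constant is k = F₀/M₀ = 4180/22400 = 0.1866 yr⁻¹.
Solving dM/dt = F₁ − kM with M(0) = M₀ gives M(t) = F₁/k + (M₀ − F₁/k)·e^(−kt).
F₁/k = 10000/0.1866 = 53589 t; kt = 0.1866 × 5.53 = 1.032, e^(−kt) = 0.3563.
M(5.53) = 53589 + (22400 − 53589) × 0.3563 = 53589 − 11110 = 42476 t.

42500 t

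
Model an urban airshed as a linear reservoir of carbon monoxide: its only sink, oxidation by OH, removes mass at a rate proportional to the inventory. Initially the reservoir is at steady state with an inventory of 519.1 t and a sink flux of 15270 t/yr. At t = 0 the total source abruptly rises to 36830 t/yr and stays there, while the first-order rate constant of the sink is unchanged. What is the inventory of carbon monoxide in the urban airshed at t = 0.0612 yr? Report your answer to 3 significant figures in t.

The sink rate constant is k = F₀/M₀ = 15270/519.1 = 29.42 yr⁻¹.
Solving dM/dt = F₁ − kM with M(0) = M₀ gives M(t) = F₁/k + (M₀ − F₁/k)·e^(−kt).
F₁/k = 36830/29.42 = 1252.0 t; kt = 29.42 × 0.0612 = 1.800, e^(−kt) = 0.1653.
M(0.0612) = 1252.0 + (519.1 − 1252.0) × 0.1653 = 1252.0 − 121.1 = 1130.9 t.

1130 t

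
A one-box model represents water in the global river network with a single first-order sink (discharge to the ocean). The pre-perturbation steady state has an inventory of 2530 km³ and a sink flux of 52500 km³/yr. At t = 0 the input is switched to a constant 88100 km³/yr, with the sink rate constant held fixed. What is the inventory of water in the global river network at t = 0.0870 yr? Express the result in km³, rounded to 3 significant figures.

3960 km³

Residence time τ = M₀/F₀ = 0.04819 yr. The eventual steady state is M_∞ = M₀·(F₁/F₀) = 2530 × 88100/52500 = 4245.6 km³.
The anomaly ΔM(t) = M(t) − M_∞ decays as ΔM₀·e^(−t/τ) with ΔM₀ = 2530 − 4245.6 = −1716 km³.
At t = 0.0870 yr, e^(−t/τ) = e^(−1.805) = 0.1644, so ΔM = −282.1 km³ and M = 4245.6 − 282.1 = 3963.5 km³.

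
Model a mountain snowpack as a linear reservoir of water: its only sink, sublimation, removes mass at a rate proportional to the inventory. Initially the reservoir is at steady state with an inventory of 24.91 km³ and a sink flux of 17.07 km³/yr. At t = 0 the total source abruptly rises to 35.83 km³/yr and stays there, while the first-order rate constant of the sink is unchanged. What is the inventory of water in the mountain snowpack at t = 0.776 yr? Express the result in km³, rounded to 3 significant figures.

36.2 km³

The sink rate constant is k = F₀/M₀ = 17.07/24.91 = 0.6853 yr⁻¹.
Solving dM/dt = F₁ − kM with M(0) = M₀ gives M(t) = F₁/k + (M₀ − F₁/k)·e^(−kt).
F₁/k = 35.83/0.6853 = 52.286 km³; kt = 0.6853 × 0.776 = 0.5318, e^(−kt) = 0.5876.
M(0.776) = 52.286 + (24.91 − 52.286) × 0.5876 = 52.286 − 16.09 = 36.201 km³.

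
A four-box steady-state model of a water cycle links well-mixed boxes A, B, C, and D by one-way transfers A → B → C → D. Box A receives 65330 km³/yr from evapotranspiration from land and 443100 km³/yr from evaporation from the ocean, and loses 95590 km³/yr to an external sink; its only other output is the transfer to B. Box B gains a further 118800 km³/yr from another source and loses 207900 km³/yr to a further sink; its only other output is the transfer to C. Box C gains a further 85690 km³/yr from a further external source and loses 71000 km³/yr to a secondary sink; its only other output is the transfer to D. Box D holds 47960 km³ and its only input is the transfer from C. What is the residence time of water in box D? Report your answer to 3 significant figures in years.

Box A: F(A→B) = (65330 + 443100) − 95590 = 412840 km³/yr.
Box B: F(B→C) = (412840 + 118800) − 207900 = 323740 km³/yr.
Box C: F(C→D) = (323740 + 85690) − 71000 = 338430 km³/yr.
Box D throughput = its input = 338430 km³/yr; τ = 47960 / 338430 = 0.1417 yr.

0.142 yr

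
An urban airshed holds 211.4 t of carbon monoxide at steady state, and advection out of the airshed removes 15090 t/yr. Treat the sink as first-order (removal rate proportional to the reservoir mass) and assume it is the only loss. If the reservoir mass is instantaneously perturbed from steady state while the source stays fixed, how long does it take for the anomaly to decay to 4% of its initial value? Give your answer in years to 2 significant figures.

0.045 yr

For a linear reservoir the anomaly decays as exp(−t/τ) with τ = M/F = 211.4/15090 = 0.01401 yr.
exp(−t/τ) = 0.04 ⇒ t = −τ ln(0.04) = 0.01401 × 3.219 = 0.04509 yr.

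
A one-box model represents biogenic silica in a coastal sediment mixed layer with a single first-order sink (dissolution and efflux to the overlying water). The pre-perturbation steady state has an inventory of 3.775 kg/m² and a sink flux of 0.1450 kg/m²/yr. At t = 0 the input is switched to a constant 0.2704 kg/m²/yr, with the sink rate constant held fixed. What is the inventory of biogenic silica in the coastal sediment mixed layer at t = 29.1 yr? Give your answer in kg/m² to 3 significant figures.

τ = M₀/F₀ = 3.775/0.1450 = 26.03 yr; rate constant k = 1/τ.
New steady state M_∞ = F₁/k = F₁·τ = 0.2704 × 26.03 = 7.0397 kg/m².
M(t) = M_∞ + (M₀ − M_∞)·e^(−t/τ); t/τ = 29.1/26.03 = 1.118, so e^(−t/τ) = 0.3270.
M(t) = 7.0397 − 3.265 × 0.3270 = 5.9721 kg/m².

5.97 kg/m²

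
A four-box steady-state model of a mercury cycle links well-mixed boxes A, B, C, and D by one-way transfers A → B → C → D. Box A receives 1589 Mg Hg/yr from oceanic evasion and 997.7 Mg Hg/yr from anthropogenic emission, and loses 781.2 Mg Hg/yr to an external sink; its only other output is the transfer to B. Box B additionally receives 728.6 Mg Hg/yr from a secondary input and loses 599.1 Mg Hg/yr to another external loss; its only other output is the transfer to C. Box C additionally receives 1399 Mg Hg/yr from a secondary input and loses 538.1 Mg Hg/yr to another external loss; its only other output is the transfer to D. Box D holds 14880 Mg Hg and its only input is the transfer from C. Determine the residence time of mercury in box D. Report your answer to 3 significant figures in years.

Box A: F(A→B) = (1589 + 997.7) − 781.2 = 1805.5 Mg Hg/yr.
Box B: F(B→C) = (1805.5 + 728.6) − 599.1 = 1935.0 Mg Hg/yr.
Box C: F(C→D) = (1935.0 + 1399) − 538.1 = 2795.9 Mg Hg/yr.
Box D throughput = its input = 2795.9 Mg Hg/yr; τ = 14880 / 2795.9 = 5.322 yr.

5.32 yr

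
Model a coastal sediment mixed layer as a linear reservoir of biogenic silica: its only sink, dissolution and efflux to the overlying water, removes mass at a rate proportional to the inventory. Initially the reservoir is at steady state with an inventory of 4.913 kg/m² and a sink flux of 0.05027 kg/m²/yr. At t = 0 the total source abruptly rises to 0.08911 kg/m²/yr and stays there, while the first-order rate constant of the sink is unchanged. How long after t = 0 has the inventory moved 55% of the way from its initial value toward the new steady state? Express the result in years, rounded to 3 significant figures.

τ = M₀/F₀ = 4.913/0.05027 = 97.73 yr.
The remaining gap fraction is e^(−t/τ); 55% covered ⇒ e^(−t/τ) = 0.450.
t = −τ ln(0.450) = 97.73 × 0.7985 = 78.04 yr.

78.0 yr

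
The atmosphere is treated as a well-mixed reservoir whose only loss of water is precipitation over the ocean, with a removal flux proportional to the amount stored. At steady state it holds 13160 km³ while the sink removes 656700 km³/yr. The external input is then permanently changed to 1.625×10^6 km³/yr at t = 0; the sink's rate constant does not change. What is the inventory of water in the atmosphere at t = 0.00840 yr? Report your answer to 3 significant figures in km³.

19800 km³

Residence time τ = M₀/F₀ = 0.02004 yr. The eventual steady state is M_∞ = M₀·(F₁/F₀) = 13160 × 1.625×10^6/656700 = 32564 km³.
The anomaly ΔM(t) = M(t) − M_∞ decays as ΔM₀·e^(−t/τ) with ΔM₀ = 13160 − 32564 = −19400 km³.
At t = 0.00840 yr, e^(−t/τ) = e^(−0.4192) = 0.6576, so ΔM = −12760 km³ and M = 32564 − 12760 = 19804 km³.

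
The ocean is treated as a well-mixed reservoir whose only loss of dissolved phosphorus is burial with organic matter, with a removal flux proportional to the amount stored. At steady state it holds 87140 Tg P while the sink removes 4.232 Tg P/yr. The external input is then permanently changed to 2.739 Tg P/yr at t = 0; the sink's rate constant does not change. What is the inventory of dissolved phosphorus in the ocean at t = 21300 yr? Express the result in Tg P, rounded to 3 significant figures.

67300 Tg P

Residence time τ = M₀/F₀ = 20590 yr. The eventual steady state is M_∞ = M₀·(F₁/F₀) = 87140 × 2.739/4.232 = 56398 Tg P.
The anomaly ΔM(t) = M(t) − M_∞ decays as ΔM₀·e^(−t/τ) with ΔM₀ = 87140 − 56398 = 30740 Tg P.
At t = 21300 yr, e^(−t/τ) = e^(−1.034) = 0.3554, so ΔM = 10930 Tg P and M = 56398 + 10930 = 67324 Tg P.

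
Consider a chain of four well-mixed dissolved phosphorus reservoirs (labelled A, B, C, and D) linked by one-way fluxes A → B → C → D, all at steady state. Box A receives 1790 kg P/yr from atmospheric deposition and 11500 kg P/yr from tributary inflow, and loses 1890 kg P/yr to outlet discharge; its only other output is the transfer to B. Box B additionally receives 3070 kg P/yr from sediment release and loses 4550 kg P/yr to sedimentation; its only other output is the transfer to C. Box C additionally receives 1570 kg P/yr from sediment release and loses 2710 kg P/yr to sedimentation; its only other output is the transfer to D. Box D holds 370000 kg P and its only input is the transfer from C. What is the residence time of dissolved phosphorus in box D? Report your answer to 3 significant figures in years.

42.1 yr

Box A: F(A→B) = (1790 + 11500) − 1890 = 11400 kg P/yr.
Box B: F(B→C) = (11400 + 3070) − 4550 = 9920.0 kg P/yr.
Box C: F(C→D) = (9920.0 + 1570) − 2710 = 8780.0 kg P/yr.
Box D throughput = its input = 8780.0 kg P/yr; τ = 370000 / 8780.0 = 42.14 yr.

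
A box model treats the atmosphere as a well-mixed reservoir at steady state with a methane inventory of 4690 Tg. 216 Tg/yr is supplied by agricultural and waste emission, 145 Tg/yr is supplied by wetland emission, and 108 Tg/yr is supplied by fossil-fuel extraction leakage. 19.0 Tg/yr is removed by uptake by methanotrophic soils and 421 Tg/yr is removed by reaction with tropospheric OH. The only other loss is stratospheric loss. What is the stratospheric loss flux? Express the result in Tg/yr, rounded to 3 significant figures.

29.0 Tg/yr

At steady state ΣF_in = ΣF_out.
ΣF_in = 216 + 145 + 108 = 469.00 Tg/yr.
Stratospheric loss flux = ΣF_in − (19.0 + 421) = 469.00 − 440.0 = 29.00 Tg/yr.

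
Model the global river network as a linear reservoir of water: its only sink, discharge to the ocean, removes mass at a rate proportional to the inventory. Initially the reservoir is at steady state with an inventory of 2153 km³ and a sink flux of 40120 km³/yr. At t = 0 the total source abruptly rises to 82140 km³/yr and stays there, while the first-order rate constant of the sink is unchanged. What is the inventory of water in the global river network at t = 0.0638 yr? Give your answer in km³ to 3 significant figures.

The sink rate constant is k = F₀/M₀ = 40120/2153 = 18.63 yr⁻¹.
Solving dM/dt = F₁ − kM with M(0) = M₀ gives M(t) = F₁/k + (M₀ − F₁/k)·e^(−kt).
F₁/k = 82140/18.63 = 4408.0 km³; kt = 18.63 × 0.0638 = 1.189, e^(−kt) = 0.3046.
M(0.0638) = 4408.0 + (2153 − 4408.0) × 0.3046 = 4408.0 − 686.8 = 3721.2 km³.

3720 km³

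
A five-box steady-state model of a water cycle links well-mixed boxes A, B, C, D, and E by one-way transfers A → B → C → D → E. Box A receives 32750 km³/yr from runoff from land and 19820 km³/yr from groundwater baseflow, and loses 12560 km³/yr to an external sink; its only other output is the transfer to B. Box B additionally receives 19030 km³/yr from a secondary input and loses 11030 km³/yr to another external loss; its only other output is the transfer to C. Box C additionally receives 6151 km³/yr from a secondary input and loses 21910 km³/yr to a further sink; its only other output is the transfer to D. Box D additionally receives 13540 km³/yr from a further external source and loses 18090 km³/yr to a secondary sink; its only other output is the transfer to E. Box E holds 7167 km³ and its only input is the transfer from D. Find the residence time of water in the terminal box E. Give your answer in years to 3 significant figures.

Box A: F(A→B) = (32750 + 19820) − 12560 = 40010 km³/yr.
Box B: F(B→C) = (40010 + 19030) − 11030 = 48010 km³/yr.
Box C: F(C→D) = (48010 + 6151) − 21910 = 32251 km³/yr.
Box D: F(D→E) = (32251 + 13540) − 18090 = 27701 km³/yr.
Box E throughput = its input = 27701 km³/yr; τ = 7167 / 27701 = 0.2587 yr.

0.259 yr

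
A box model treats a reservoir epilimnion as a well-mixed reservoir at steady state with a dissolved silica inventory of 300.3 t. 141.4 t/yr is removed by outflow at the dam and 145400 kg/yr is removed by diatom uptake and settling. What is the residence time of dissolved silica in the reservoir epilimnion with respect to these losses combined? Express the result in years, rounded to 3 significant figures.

1.05 yr

Convert the diatom uptake and settling flux: 145400 kg/yr = 145.4 t/yr.
Total removal = 141.4 + 145.4 = 286.80 t/yr.
τ = M / ΣF_out = 300.3 / 286.80 = 1.047 yr.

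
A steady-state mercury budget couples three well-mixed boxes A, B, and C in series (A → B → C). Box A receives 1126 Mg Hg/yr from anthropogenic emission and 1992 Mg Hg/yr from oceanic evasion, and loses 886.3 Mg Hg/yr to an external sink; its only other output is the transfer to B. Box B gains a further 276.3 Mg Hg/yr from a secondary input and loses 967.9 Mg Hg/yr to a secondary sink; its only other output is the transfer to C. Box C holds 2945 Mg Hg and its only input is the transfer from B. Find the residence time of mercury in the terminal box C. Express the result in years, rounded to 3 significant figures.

Box A: F(A→B) = (1126 + 1992) − 886.3 = 2231.7 Mg Hg/yr.
Box B: F(B→C) = (2231.7 + 276.3) − 967.9 = 1540.1 Mg Hg/yr.
Box C throughput = its input = 1540.1 Mg Hg/yr; τ = 2945 / 1540.1 = 1.912 yr.

1.91 yr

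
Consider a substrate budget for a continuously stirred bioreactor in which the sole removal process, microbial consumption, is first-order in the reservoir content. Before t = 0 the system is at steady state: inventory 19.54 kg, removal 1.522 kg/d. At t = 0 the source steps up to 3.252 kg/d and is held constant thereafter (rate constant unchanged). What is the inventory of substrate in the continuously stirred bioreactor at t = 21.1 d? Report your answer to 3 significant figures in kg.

37.5 kg

Residence time τ = M₀/F₀ = 12.84 d. The eventual steady state is M_∞ = M₀·(F₁/F₀) = 19.54 × 3.252/1.522 = 41.750 kg.
The anomaly ΔM(t) = M(t) − M_∞ decays as ΔM₀·e^(−t/τ) with ΔM₀ = 19.54 − 41.750 = −22.21 kg.
At t = 21.1 d, e^(−t/τ) = e^(−1.644) = 0.1933, so ΔM = −4.293 kg and M = 41.750 − 4.293 = 37.457 kg.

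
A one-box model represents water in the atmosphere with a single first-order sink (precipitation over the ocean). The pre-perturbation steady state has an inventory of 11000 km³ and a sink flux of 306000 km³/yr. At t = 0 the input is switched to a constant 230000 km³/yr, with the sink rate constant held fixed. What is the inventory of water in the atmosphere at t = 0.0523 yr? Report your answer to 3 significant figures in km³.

Residence time τ = M₀/F₀ = 0.03595 yr. The eventual steady state is M_∞ = M₀·(F₁/F₀) = 11000 × 230000/306000 = 8268.0 km³.
The anomaly ΔM(t) = M(t) − M_∞ decays as ΔM₀·e^(−t/τ) with ΔM₀ = 11000 − 8268.0 = 2732 km³.
At t = 0.0523 yr, e^(−t/τ) = e^(−1.455) = 0.2334, so ΔM = 637.7 km³ and M = 8268.0 + 637.7 = 8905.7 km³.

8910 km³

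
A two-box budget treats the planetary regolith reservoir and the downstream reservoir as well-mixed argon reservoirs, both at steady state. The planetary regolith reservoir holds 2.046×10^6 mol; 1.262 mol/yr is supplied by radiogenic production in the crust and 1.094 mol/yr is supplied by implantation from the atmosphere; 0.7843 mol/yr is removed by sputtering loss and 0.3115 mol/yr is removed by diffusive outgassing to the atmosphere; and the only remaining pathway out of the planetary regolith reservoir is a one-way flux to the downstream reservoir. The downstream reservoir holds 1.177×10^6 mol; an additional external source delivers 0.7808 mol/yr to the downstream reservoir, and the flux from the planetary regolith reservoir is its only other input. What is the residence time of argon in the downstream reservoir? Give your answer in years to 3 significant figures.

Balance the planetary regolith reservoir: ΣF_in = 1.262 + 1.094 = 2.3560 mol/yr.
Flux to the downstream reservoir = ΣF_in − (0.7843 + 0.3115) = 1.2602 mol/yr.
Total input to the downstream reservoir = 1.2602 + 0.7808 = 2.0410 mol/yr; at steady state this equals its total output.
τ = M / F = 1.177×10^6 / 2.0410 = 576700 yr.

577000 yr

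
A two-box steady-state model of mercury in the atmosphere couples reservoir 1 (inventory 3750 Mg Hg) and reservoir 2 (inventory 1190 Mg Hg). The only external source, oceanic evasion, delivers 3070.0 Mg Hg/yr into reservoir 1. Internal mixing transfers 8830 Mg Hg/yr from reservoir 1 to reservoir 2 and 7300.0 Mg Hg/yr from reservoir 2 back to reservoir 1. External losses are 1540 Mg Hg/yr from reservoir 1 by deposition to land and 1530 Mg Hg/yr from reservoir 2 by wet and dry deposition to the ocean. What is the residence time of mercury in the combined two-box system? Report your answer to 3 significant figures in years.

For the system as a whole, the A↔B exchange is internal and contributes nothing to the throughput; only the external sinks remove mass.
M_total = 3750 + 1190 = 4940.0 Mg Hg.
ΣF_external_out = 1540 + 1530 = 3070.0 Mg Hg/yr.
τ = M_total / ΣF_ext = 4940.0 / 3070.0 = 1.609 yr.

1.61 yr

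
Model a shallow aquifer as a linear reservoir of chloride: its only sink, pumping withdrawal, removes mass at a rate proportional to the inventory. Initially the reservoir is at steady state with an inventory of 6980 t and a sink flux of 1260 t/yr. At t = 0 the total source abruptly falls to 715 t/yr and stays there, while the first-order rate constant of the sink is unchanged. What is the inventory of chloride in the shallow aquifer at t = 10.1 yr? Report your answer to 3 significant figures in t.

4450 t

τ = M₀/F₀ = 6980/1260 = 5.540 yr; rate constant k = 1/τ.
New steady state M_∞ = F₁/k = F₁·τ = 715 × 5.540 = 3960.9 t.
M(t) = M_∞ + (M₀ − M_∞)·e^(−t/τ); t/τ = 10.1/5.540 = 1.823, so e^(−t/τ) = 0.1615.
M(t) = 3960.9 + 3019 × 0.1615 = 4448.5 t.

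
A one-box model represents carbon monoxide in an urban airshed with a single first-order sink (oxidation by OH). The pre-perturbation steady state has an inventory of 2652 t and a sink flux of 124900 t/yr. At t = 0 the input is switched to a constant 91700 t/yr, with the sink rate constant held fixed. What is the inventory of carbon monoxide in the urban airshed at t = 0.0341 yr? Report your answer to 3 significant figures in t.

2090 t

The sink rate constant is k = F₀/M₀ = 124900/2652 = 47.10 yr⁻¹.
Solving dM/dt = F₁ − kM with M(0) = M₀ gives M(t) = F₁/k + (M₀ − F₁/k)·e^(−kt).
F₁/k = 91700/47.10 = 1947.1 t; kt = 47.10 × 0.0341 = 1.606, e^(−kt) = 0.2007.
M(0.0341) = 1947.1 + (2652 − 1947.1) × 0.2007 = 1947.1 + 141.5 = 2088.5 t.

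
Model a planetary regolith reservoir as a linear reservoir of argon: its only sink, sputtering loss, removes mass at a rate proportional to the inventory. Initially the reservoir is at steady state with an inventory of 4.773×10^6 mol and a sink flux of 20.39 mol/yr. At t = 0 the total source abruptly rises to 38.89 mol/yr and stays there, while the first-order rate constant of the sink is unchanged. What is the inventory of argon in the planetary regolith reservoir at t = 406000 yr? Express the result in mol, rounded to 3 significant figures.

Residence time τ = M₀/F₀ = 234100 yr. The eventual steady state is M_∞ = M₀·(F₁/F₀) = 4.773×10^6 × 38.89/20.39 = 9.1036×10^6 mol.
The anomaly ΔM(t) = M(t) − M_∞ decays as ΔM₀·e^(−t/τ) with ΔM₀ = 4.773×10^6 − 9.1036×10^6 = −4.331×10^6 mol.
At t = 406000 yr, e^(−t/τ) = e^(−1.734) = 0.1765, so ΔM = −764400 mol and M = 9.1036×10^6 − 764400 = 8.3392×10^6 mol.

8.34×10^6 mol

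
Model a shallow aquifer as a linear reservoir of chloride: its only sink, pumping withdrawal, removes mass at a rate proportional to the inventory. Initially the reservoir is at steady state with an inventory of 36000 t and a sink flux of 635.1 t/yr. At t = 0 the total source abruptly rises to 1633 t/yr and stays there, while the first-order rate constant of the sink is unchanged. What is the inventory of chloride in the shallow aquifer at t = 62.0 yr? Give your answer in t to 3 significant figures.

73600 t

Residence time τ = M₀/F₀ = 56.68 yr. The eventual steady state is M_∞ = M₀·(F₁/F₀) = 36000 × 1633/635.1 = 92565 t.
The anomaly ΔM(t) = M(t) − M_∞ decays as ΔM₀·e^(−t/τ) with ΔM₀ = 36000 − 92565 = −56560 t.
At t = 62.0 yr, e^(−t/τ) = e^(−1.094) = 0.3349, so ΔM = −18950 t and M = 92565 − 18950 = 73619 t.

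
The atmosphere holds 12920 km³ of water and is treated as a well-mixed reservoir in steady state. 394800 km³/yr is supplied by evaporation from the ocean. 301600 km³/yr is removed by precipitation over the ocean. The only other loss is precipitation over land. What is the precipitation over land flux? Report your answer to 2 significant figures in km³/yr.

At steady state ΣF_in = ΣF_out.
ΣF_in = 394800 km³/yr.
Precipitation over land flux = ΣF_in − (301600) = 394800 − 301600 = 93200 km³/yr.

93000 km³/yr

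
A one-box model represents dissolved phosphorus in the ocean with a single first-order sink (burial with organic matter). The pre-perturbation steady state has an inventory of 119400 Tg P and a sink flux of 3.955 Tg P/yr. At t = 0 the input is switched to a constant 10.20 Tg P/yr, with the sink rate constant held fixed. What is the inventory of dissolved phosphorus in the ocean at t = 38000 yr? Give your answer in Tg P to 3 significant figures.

τ = M₀/F₀ = 119400/3.955 = 30190 yr; rate constant k = 1/τ.
New steady state M_∞ = F₁/k = F₁·τ = 10.20 × 30190 = 307930 Tg P.
M(t) = M_∞ + (M₀ − M_∞)·e^(−t/τ); t/τ = 38000/30190 = 1.259, so e^(−t/τ) = 0.2840.
M(t) = 307930 − 188500 × 0.2840 = 254390 Tg P.

254000 Tg P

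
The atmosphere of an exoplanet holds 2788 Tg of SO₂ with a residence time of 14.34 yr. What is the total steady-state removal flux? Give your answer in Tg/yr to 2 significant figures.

190 Tg/yr

F = M / τ = 2788 / 14.34 = 194.4 Tg/yr.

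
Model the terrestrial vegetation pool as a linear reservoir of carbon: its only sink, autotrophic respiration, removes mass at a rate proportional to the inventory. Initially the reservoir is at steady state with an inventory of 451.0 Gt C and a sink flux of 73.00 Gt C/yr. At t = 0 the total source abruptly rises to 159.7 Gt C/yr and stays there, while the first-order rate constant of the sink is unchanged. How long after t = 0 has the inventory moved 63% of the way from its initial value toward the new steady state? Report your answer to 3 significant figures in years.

τ = M₀/F₀ = 451.0/73.00 = 6.178 yr.
The remaining gap fraction is e^(−t/τ); 63% covered ⇒ e^(−t/τ) = 0.370.
t = −τ ln(0.370) = 6.178 × 0.9943 = 6.143 yr.

6.14 yr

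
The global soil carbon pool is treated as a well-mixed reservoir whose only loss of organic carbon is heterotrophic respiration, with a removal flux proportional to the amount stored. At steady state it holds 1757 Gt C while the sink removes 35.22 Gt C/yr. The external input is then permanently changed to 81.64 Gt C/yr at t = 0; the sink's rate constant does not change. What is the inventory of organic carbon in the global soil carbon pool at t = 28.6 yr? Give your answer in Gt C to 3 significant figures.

2770 Gt C

Residence time τ = M₀/F₀ = 49.89 yr. The eventual steady state is M_∞ = M₀·(F₁/F₀) = 1757 × 81.64/35.22 = 4072.7 Gt C.
The anomaly ΔM(t) = M(t) − M_∞ decays as ΔM₀·e^(−t/τ) with ΔM₀ = 1757 − 4072.7 = −2316 Gt C.
At t = 28.6 yr, e^(−t/τ) = e^(−0.5733) = 0.5637, so ΔM = −1305 Gt C and M = 4072.7 − 1305 = 2767.4 Gt C.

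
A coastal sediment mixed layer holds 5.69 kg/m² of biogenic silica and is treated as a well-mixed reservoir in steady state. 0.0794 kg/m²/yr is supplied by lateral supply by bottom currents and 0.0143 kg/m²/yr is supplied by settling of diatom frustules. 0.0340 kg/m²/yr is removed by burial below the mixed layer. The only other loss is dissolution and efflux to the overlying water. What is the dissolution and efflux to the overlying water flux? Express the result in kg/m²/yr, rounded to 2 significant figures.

0.060 kg/m²/yr

At steady state ΣF_in = ΣF_out.
ΣF_in = 0.0794 + 0.0143 = 0.093700 kg/m²/yr.
Dissolution and efflux to the overlying water flux = ΣF_in − (0.0340) = 0.093700 − 0.03400 = 0.05970 kg/m²/yr.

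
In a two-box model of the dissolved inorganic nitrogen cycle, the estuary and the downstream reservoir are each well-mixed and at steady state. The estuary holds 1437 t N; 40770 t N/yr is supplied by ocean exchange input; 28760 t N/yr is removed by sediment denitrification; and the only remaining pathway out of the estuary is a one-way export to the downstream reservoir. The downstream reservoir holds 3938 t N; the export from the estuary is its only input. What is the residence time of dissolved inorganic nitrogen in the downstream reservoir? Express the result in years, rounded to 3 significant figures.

0.328 yr

Balance the estuary: ΣF_in = 40770 t N/yr.
Export to the downstream reservoir = ΣF_in − (28760) = 12010 t N/yr.
At steady state the output of the downstream reservoir equals its input, 12010 t N/yr.
τ = M / F = 3938 / 12010 = 0.3279 yr.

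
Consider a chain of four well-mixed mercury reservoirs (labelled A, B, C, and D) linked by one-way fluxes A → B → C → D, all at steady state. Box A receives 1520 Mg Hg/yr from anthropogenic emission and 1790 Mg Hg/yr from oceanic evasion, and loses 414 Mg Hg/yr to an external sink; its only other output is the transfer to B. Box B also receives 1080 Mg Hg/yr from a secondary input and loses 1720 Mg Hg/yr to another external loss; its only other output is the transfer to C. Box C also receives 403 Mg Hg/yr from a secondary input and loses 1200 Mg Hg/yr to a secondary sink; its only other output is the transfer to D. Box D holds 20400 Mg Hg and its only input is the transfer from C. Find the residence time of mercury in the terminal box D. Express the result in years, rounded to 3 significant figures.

Box A: F(A→B) = (1520 + 1790) − 414 = 2896.0 Mg Hg/yr.
Box B: F(B→C) = (2896.0 + 1080) − 1720 = 2256.0 Mg Hg/yr.
Box C: F(C→D) = (2256.0 + 403) − 1200 = 1459.0 Mg Hg/yr.
Box D throughput = its input = 1459.0 Mg Hg/yr; τ = 20400 / 1459.0 = 13.98 yr.

14.0 yr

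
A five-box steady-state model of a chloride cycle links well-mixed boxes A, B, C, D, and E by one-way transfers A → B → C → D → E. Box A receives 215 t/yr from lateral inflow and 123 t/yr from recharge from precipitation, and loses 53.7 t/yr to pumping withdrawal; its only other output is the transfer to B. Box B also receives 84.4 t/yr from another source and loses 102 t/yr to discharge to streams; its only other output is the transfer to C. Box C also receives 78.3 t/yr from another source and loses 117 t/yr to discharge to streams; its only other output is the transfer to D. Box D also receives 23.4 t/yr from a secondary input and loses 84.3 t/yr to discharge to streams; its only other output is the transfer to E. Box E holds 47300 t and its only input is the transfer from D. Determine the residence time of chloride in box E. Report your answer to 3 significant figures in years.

Box A: F(A→B) = (215 + 123) − 53.7 = 284.30 t/yr.
Box B: F(B→C) = (284.30 + 84.4) − 102 = 266.70 t/yr.
Box C: F(C→D) = (266.70 + 78.3) − 117 = 228.00 t/yr.
Box D: F(D→E) = (228.00 + 23.4) − 84.3 = 167.10 t/yr.
Box E throughput = its input = 167.10 t/yr; τ = 47300 / 167.10 = 283.1 yr.

283 yr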